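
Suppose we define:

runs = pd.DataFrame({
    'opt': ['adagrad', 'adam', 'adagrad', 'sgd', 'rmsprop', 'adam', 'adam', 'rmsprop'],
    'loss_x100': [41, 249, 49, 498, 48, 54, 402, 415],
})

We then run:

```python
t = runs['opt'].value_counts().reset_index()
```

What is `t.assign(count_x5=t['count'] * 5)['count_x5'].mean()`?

value_counts of opt:
opt
adam       3
adagrad    2
rmsprop    2
sgd        1
Name: count, dtype: int64
reset_index():
       opt  count
0     adam      3
1  adagrad      2
2  rmsprop      2
3      sgd      1
add column count_x5 = t['count'] * 5:
       opt  count  count_x5
0     adam      3        15
1  adagrad      2        10
2  rmsprop      2        10
3      sgd      1         5
So mean() = 10.0.

10.0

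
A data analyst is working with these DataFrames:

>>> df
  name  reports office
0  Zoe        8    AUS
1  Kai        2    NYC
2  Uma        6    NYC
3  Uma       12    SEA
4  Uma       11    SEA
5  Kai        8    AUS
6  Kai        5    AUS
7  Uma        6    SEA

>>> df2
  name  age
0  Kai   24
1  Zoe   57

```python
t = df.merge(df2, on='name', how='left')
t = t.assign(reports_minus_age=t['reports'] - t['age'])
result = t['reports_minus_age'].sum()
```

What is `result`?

-106.0

merge on 'name' (how='left') → 8 rows:
  name  reports office   age
0  Zoe        8    AUS  57.0
1  Kai        2    NYC  24.0
2  Uma        6    NYC   NaN
3  Uma       12    SEA   NaN
4  Uma       11    SEA   NaN
5  Kai        8    AUS  24.0
6  Kai        5    AUS  24.0
7  Uma        6    SEA   NaN
add column reports_minus_age = t['reports'] - t['age']:
  name  reports office   age  reports_minus_age
0  Zoe        8    AUS  57.0              -49.0
1  Kai        2    NYC  24.0              -22.0
2  Uma        6    NYC   NaN                NaN
3  Uma       12    SEA   NaN                NaN
4  Uma       11    SEA   NaN                NaN
5  Kai        8    AUS  24.0              -16.0
6  Kai        5    AUS  24.0              -19.0
7  Uma        6    SEA   NaN                NaN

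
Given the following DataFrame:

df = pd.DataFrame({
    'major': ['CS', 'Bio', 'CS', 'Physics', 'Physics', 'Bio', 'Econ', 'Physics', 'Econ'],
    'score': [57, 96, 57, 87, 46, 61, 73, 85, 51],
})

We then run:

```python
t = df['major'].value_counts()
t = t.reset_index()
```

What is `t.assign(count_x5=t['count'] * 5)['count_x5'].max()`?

value_counts of major:
major
Physics    3
CS         2
Bio        2
Econ       2
Name: count, dtype: int64
reset_index():
     major  count
0  Physics      3
1       CS      2
2      Bio      2
3     Econ      2
add column count_x5 = t['count'] * 5:
     major  count  count_x5
0  Physics      3        15
1       CS      2        10
2      Bio      2        10
3     Econ      2        10
Finally, max of column 'count_x5' = 15.

15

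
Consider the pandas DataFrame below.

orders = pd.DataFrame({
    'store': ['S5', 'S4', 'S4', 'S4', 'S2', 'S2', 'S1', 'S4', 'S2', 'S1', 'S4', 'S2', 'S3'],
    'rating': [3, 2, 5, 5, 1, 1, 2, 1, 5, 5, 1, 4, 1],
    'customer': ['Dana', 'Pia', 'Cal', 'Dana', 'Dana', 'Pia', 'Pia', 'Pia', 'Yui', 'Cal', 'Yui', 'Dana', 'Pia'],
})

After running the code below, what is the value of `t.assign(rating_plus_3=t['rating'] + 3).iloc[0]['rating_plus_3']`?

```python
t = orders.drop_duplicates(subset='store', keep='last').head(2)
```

6

drop duplicate store (keep=last):
   store  rating customer
0     S5       3     Dana
9     S1       5      Cal
10    S4       1      Yui
11    S2       4     Dana
12    S3       1      Pia
take first 2 rows:
  store  rating customer
0    S5       3     Dana
9    S1       5      Cal
add column rating_plus_3 = t['rating'] + 3:
  store  rating customer  rating_plus_3
0    S5       3     Dana              6
9    S1       5      Cal              8
Hence 6.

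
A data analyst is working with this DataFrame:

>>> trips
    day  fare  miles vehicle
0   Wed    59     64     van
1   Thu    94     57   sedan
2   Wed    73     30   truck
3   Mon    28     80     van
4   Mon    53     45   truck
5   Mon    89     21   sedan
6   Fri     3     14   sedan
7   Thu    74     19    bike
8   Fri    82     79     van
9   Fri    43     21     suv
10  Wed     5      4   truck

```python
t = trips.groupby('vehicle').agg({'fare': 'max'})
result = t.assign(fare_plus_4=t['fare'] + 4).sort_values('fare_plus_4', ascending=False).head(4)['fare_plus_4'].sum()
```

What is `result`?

339

group by vehicle, max of fare:
         fare
vehicle      
bike       74
sedan      94
suv        43
truck      73
van        82
add column fare_plus_4 = t['fare'] + 4:
         fare  fare_plus_4
vehicle                   
bike       74           78
sedan      94           98
suv        43           47
truck      73           77
van        82           86
sort by fare_plus_4 descending:
         fare  fare_plus_4
vehicle                   
sedan      94           98
van        82           86
bike       74           78
truck      73           77
suv        43           47
take first 4 rows:
         fare  fare_plus_4
vehicle                   
sedan      94           98
van        82           86
bike       74           78
truck      73           77
sum of column 'fare_plus_4' → 339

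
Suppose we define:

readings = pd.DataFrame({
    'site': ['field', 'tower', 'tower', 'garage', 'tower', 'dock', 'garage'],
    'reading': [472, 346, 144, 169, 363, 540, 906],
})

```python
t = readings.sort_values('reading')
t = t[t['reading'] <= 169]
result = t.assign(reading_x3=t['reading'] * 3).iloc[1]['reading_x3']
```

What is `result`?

sort by reading:
     site  reading
2   tower      144
3  garage      169
1   tower      346
4   tower      363
0   field      472
5    dock      540
6  garage      906
filter rows where reading <= 169:
     site  reading
2   tower      144
3  garage      169
add column reading_x3 = t['reading'] * 3:
     site  reading  reading_x3
2   tower      144         432
3  garage      169         507
Hence 507.

507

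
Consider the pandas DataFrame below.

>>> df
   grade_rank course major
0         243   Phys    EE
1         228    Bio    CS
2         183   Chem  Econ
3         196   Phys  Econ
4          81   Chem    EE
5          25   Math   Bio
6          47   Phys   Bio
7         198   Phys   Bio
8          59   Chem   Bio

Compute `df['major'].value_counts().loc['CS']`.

value_counts of major:
major
Bio     4
EE      2
Econ    2
CS      1
Name: count, dtype: int64
Finally, value at index 'CS' = 1.

1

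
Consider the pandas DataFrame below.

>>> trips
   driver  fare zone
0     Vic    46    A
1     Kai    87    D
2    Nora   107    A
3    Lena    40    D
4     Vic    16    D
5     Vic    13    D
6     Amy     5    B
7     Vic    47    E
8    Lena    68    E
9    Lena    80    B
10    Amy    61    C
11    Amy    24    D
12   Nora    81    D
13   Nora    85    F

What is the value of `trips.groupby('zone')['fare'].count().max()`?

group by zone, count of fare:
zone
A    2
B    2
C    1
D    6
E    2
F    1
Name: fare, dtype: int64
Then the max of the resulting series: 6

6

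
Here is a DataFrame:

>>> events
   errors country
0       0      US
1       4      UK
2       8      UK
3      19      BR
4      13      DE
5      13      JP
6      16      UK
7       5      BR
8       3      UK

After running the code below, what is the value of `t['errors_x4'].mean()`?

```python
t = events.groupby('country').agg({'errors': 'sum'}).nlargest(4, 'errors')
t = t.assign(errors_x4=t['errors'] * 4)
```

81.0

group by country, sum of errors:
         errors
country        
BR           24
DE           13
JP           13
UK           31
US            0
take 4 rows with largest errors:
         errors
country        
UK           31
BR           24
DE           13
JP           13
add column errors_x4 = t['errors'] * 4:
         errors  errors_x4
country                   
UK           31        124
BR           24         96
DE           13         52
JP           13         52
So mean() = 81.0.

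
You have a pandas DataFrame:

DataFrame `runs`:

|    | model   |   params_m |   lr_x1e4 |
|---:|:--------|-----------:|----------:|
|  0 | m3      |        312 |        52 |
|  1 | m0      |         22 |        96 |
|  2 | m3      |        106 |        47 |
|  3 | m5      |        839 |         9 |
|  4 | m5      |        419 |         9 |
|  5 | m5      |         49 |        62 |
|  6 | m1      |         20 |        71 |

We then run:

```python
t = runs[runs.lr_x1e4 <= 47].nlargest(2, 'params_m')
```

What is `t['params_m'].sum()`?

1258

filter rows where lr_x1e4 <= 47:
  model  params_m  lr_x1e4
2    m3       106       47
3    m5       839        9
4    m5       419        9
take 2 rows with largest params_m:
  model  params_m  lr_x1e4
3    m5       839        9
4    m5       419        9
The sum of column 'params_m' is 1258.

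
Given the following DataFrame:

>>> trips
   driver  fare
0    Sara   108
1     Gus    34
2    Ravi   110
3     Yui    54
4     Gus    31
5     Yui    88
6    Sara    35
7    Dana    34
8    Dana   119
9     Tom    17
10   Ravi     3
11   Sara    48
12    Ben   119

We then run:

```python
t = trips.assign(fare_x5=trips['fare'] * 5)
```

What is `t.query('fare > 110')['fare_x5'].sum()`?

1190

add column fare_x5 = trips['fare'] * 5:
   driver  fare  fare_x5
0    Sara   108      540
1     Gus    34      170
2    Ravi   110      550
3     Yui    54      270
4     Gus    31      155
5     Yui    88      440
6    Sara    35      175
7    Dana    34      170
8    Dana   119      595
9     Tom    17       85
10   Ravi     3       15
11   Sara    48      240
12    Ben   119      595
filter rows where fare > 110:
   driver  fare  fare_x5
8    Dana   119      595
12    Ben   119      595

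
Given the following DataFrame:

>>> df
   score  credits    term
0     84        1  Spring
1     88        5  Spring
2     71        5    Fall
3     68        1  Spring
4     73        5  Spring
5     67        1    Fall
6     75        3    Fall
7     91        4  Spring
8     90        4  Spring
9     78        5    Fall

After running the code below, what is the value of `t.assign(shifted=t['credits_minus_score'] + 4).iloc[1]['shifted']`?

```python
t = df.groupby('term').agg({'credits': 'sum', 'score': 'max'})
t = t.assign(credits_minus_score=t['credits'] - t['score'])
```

-67

group by term: sum(credits), max(score):
        credits  score
term                  
Fall         14     78
Spring       20     91
add column credits_minus_score = t['credits'] - t['score']:
        credits  score  credits_minus_score
term                                       
Fall         14     78                  -64
Spring       20     91                  -71
add column shifted = t['credits_minus_score'] + 4:
        credits  score  credits_minus_score  shifted
term                                                
Fall         14     78                  -64      -60
Spring       20     91                  -71      -67
So iloc[1]['shifted'] = -67.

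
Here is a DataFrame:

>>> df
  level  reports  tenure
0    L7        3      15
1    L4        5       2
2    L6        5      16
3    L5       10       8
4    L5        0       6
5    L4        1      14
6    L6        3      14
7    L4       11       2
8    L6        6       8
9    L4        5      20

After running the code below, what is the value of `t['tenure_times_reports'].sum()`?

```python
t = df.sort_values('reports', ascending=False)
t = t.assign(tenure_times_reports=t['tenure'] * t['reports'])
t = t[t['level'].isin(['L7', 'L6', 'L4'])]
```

361

sort by reports descending:
  level  reports  tenure
7    L4       11       2
3    L5       10       8
8    L6        6       8
1    L4        5       2
2    L6        5      16
9    L4        5      20
0    L7        3      15
6    L6        3      14
5    L4        1      14
4    L5        0       6
add column tenure_times_reports = t['tenure'] * t['reports']:
  level  reports  tenure  tenure_times_reports
7    L4       11       2                    22
3    L5       10       8                    80
8    L6        6       8                    48
1    L4        5       2                    10
2    L6        5      16                    80
9    L4        5      20                   100
0    L7        3      15                    45
6    L6        3      14                    42
5    L4        1      14                    14
4    L5        0       6                     0
filter rows where level in ['L7', 'L6', 'L4']:
  level  reports  tenure  tenure_times_reports
7    L4       11       2                    22
8    L6        6       8                    48
1    L4        5       2                    10
2    L6        5      16                    80
9    L4        5      20                   100
0    L7        3      15                    45
6    L6        3      14                    42
5    L4        1      14                    14
Then the sum of column 'tenure_times_reports': 361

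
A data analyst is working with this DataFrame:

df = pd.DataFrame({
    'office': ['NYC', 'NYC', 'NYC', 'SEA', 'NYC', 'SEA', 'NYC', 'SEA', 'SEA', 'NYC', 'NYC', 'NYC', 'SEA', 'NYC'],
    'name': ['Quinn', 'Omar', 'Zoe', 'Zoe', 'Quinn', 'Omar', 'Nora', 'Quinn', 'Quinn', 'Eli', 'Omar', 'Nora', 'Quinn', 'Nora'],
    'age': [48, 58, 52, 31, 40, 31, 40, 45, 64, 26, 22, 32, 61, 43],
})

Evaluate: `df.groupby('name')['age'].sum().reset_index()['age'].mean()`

group by name, sum of age:
name
Eli       26
Nora     115
Omar     111
Quinn    258
Zoe       83
Name: age, dtype: int64
reset_index():
    name  age
0    Eli   26
1   Nora  115
2   Omar  111
3  Quinn  258
4    Zoe   83
Hence 118.6.

118.6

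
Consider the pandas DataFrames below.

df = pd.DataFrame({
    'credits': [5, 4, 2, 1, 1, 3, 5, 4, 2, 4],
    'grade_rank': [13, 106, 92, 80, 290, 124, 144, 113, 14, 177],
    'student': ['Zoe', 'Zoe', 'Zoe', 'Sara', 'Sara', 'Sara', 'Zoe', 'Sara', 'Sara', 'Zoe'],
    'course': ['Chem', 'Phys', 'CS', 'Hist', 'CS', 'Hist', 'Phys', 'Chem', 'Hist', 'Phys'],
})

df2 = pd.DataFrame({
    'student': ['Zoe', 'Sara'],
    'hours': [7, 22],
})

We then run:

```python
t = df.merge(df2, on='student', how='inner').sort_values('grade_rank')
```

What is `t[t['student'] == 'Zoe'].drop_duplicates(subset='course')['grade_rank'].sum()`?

merge on 'student' (how='inner') → 10 rows:
   credits  grade_rank student course  hours
0        5          13     Zoe   Chem      7
1        4         106     Zoe   Phys      7
2        2          92     Zoe     CS      7
3        1          80    Sara   Hist     22
4        1         290    Sara     CS     22
5        3         124    Sara   Hist     22
6        5         144     Zoe   Phys      7
7        4         113    Sara   Chem     22
8        2          14    Sara   Hist     22
9        4         177     Zoe   Phys      7
sort by grade_rank:
   credits  grade_rank student course  hours
0        5          13     Zoe   Chem      7
8        2          14    Sara   Hist     22
3        1          80    Sara   Hist     22
2        2          92     Zoe     CS      7
1        4         106     Zoe   Phys      7
7        4         113    Sara   Chem     22
5        3         124    Sara   Hist     22
6        5         144     Zoe   Phys      7
9        4         177     Zoe   Phys      7
4        1         290    Sara     CS     22
filter rows where student == 'Zoe':
   credits  grade_rank student course  hours
0        5          13     Zoe   Chem      7
2        2          92     Zoe     CS      7
1        4         106     Zoe   Phys      7
6        5         144     Zoe   Phys      7
9        4         177     Zoe   Phys      7
drop duplicate course (keep=first):
   credits  grade_rank student course  hours
0        5          13     Zoe   Chem      7
2        2          92     Zoe     CS      7
1        4         106     Zoe   Phys      7

211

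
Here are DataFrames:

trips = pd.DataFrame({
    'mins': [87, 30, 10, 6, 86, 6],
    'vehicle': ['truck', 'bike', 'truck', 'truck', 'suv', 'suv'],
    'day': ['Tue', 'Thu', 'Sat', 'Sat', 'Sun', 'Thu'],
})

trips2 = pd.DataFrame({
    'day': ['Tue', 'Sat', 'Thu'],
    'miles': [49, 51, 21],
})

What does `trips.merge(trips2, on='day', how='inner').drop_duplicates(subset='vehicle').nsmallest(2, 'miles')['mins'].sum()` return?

36

merge on 'day' (how='inner') → 5 rows:
   mins vehicle  day  miles
0    87   truck  Tue     49
1    30    bike  Thu     21
2    10   truck  Sat     51
3     6   truck  Sat     51
4     6     suv  Thu     21
drop duplicate vehicle (keep=first):
   mins vehicle  day  miles
0    87   truck  Tue     49
1    30    bike  Thu     21
4     6     suv  Thu     21
take 2 rows with smallest miles:
   mins vehicle  day  miles
1    30    bike  Thu     21
4     6     suv  Thu     21
Hence 36.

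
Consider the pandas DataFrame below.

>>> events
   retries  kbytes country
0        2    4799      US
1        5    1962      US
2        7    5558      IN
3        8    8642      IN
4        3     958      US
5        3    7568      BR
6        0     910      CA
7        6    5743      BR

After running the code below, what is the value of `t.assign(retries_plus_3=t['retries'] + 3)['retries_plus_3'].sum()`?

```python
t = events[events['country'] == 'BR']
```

15

filter rows where country == 'BR':
   retries  kbytes country
5        3    7568      BR
7        6    5743      BR
add column retries_plus_3 = t['retries'] + 3:
   retries  kbytes country  retries_plus_3
5        3    7568      BR               6
7        6    5743      BR               9
Reading off the sum of column 'retries_plus_3', we get 15.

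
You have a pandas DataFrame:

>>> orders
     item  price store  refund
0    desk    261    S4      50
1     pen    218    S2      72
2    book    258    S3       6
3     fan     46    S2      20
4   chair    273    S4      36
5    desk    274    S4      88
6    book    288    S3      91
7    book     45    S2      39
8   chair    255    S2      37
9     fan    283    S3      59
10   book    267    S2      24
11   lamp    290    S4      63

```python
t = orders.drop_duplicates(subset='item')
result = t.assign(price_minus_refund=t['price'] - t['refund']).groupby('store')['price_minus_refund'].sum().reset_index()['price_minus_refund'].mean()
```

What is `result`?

drop duplicate item (keep=first):
     item  price store  refund
0    desk    261    S4      50
1     pen    218    S2      72
2    book    258    S3       6
3     fan     46    S2      20
4   chair    273    S4      36
11   lamp    290    S4      63
add column price_minus_refund = t['price'] - t['refund']:
     item  price store  refund  price_minus_refund
0    desk    261    S4      50                 211
1     pen    218    S2      72                 146
2    book    258    S3       6                 252
3     fan     46    S2      20                  26
4   chair    273    S4      36                 237
11   lamp    290    S4      63                 227
group by store, sum of price_minus_refund:
store
S2    172
S3    252
S4    675
Name: price_minus_refund, dtype: int64
reset_index():
  store  price_minus_refund
0    S2                 172
1    S3                 252
2    S4                 675
Hence 366.333333333.

366.333333333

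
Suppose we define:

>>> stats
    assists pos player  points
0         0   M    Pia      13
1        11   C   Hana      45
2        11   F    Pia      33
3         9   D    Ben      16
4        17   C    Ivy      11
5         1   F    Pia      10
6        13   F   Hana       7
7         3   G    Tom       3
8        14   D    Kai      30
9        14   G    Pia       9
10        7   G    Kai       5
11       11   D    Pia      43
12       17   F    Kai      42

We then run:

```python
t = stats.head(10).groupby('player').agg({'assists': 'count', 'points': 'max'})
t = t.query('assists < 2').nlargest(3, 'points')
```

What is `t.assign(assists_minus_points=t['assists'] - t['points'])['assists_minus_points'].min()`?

take first 10 rows:
   assists pos player  points
0        0   M    Pia      13
1       11   C   Hana      45
2       11   F    Pia      33
3        9   D    Ben      16
4       17   C    Ivy      11
5        1   F    Pia      10
6       13   F   Hana       7
7        3   G    Tom       3
8       14   D    Kai      30
9       14   G    Pia       9
group by player: count(assists), max(points):
        assists  points
player                 
Ben           1      16
Hana          2      45
Ivy           1      11
Kai           1      30
Pia           4      33
Tom           1       3
filter rows where assists < 2:
        assists  points
player                 
Ben           1      16
Ivy           1      11
Kai           1      30
Tom           1       3
take 3 rows with largest points:
        assists  points
player                 
Kai           1      30
Ben           1      16
Ivy           1      11
add column assists_minus_points = t['assists'] - t['points']:
        assists  points  assists_minus_points
player                                       
Kai           1      30                   -29
Ben           1      16                   -15
Ivy           1      11                   -10
Reading off the min of column 'assists_minus_points', we get -29.

-29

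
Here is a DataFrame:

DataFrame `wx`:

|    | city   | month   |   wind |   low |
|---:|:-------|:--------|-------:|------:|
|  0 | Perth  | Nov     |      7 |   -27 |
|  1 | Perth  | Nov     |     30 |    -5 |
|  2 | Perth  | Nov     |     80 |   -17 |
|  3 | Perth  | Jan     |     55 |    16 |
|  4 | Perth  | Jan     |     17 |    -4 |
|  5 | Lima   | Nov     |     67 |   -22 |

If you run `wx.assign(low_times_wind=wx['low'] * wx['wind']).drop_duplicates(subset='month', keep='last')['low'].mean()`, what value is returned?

-13.0

add column low_times_wind = wx['low'] * wx['wind']:
    city month  wind  low  low_times_wind
0  Perth   Nov     7  -27            -189
1  Perth   Nov    30   -5            -150
2  Perth   Nov    80  -17           -1360
3  Perth   Jan    55   16             880
4  Perth   Jan    17   -4             -68
5   Lima   Nov    67  -22           -1474
drop duplicate month (keep=last):
    city month  wind  low  low_times_wind
4  Perth   Jan    17   -4             -68
5   Lima   Nov    67  -22           -1474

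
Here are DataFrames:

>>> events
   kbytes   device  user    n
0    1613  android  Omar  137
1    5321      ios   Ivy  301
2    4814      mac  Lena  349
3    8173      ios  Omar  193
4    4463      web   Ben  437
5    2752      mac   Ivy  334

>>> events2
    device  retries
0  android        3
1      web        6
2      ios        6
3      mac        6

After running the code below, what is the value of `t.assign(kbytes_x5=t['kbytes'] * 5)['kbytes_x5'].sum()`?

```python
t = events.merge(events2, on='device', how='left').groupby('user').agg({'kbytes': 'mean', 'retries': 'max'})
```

merge on 'device' (how='left') → 6 rows:
   kbytes   device  user    n  retries
0    1613  android  Omar  137        3
1    5321      ios   Ivy  301        6
2    4814      mac  Lena  349        6
3    8173      ios  Omar  193        6
4    4463      web   Ben  437        6
5    2752      mac   Ivy  334        6
group by user: mean(kbytes), max(retries):
      kbytes  retries
user                 
Ben   4463.0        6
Ivy   4036.5        6
Lena  4814.0        6
Omar  4893.0        6
add column kbytes_x5 = t['kbytes'] * 5:
      kbytes  retries  kbytes_x5
user                            
Ben   4463.0        6    22315.0
Ivy   4036.5        6    20182.5
Lena  4814.0        6    24070.0
Omar  4893.0        6    24465.0
sum of column 'kbytes_x5' → 91032.5

91032.5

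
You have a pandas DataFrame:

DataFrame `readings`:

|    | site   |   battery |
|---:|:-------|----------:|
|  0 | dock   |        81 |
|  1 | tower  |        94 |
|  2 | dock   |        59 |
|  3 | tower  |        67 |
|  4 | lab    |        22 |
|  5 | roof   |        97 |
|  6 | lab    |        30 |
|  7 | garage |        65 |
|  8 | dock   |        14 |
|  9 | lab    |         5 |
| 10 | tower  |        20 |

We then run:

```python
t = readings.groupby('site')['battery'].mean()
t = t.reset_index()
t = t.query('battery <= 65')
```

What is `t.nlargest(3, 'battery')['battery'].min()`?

group by site, mean of battery:
site
dock      51.333333
garage    65.000000
lab       19.000000
roof      97.000000
tower     60.333333
Name: battery, dtype: float64
reset_index():
     site    battery
0    dock  51.333333
1  garage  65.000000
2     lab  19.000000
3    roof  97.000000
4   tower  60.333333
filter rows where battery <= 65:
     site    battery
0    dock  51.333333
1  garage  65.000000
2     lab  19.000000
4   tower  60.333333
take 3 rows with largest battery:
     site    battery
1  garage  65.000000
4   tower  60.333333
0    dock  51.333333
The min of column 'battery' is 51.3333333333.

51.3333333333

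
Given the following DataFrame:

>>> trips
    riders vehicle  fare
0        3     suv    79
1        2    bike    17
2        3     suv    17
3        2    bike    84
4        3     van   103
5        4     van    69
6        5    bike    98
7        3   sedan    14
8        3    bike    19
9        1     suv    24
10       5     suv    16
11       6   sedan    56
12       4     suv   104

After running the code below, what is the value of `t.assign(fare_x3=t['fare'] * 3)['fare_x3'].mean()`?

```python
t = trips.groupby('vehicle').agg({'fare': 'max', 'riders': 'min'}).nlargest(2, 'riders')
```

group by vehicle: max(fare), min(riders):
         fare  riders
vehicle              
bike       98       2
sedan      56       3
suv       104       1
van       103       3
take 2 rows with largest riders:
         fare  riders
vehicle              
sedan      56       3
van       103       3
add column fare_x3 = t['fare'] * 3:
         fare  riders  fare_x3
vehicle                       
sedan      56       3      168
van       103       3      309
mean of column 'fare_x3' → 238.5

238.5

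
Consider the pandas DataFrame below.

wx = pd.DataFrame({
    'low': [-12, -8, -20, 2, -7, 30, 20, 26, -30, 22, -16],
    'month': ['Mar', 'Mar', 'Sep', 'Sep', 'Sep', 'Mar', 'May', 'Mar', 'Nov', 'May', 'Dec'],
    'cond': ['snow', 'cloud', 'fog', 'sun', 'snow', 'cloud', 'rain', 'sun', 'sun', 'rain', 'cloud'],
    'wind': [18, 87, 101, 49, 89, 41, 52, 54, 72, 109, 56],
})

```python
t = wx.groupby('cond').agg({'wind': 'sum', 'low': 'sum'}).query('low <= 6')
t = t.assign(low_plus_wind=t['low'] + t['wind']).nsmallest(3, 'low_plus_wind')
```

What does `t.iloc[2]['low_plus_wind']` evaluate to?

group by cond: sum(wind), sum(low):
       wind  low
cond            
cloud   184    6
fog     101  -20
rain    161   42
snow    107  -19
sun     175   -2
filter rows where low <= 6:
       wind  low
cond            
cloud   184    6
fog     101  -20
snow    107  -19
sun     175   -2
add column low_plus_wind = t['low'] + t['wind']:
       wind  low  low_plus_wind
cond                           
cloud   184    6            190
fog     101  -20             81
snow    107  -19             88
sun     175   -2            173
take 3 rows with smallest low_plus_wind:
      wind  low  low_plus_wind
cond                          
fog    101  -20             81
snow   107  -19             88
sun    175   -2            173
Reading off the value at position 2, column 'low_plus_wind', we get 173.

173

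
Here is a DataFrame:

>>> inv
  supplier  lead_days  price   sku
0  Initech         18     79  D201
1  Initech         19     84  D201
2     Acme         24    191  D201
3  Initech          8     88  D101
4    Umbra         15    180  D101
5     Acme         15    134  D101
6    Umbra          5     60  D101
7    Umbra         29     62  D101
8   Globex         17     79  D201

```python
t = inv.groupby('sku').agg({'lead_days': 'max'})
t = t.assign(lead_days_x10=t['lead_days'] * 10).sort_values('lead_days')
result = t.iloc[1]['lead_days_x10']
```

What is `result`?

group by sku, max of lead_days:
      lead_days
sku            
D101         29
D201         24
add column lead_days_x10 = t['lead_days'] * 10:
      lead_days  lead_days_x10
sku                           
D101         29            290
D201         24            240
sort by lead_days:
      lead_days  lead_days_x10
sku                           
D201         24            240
D101         29            290
Taking the value at position 1, column 'lead_days_x10' gives 290.

290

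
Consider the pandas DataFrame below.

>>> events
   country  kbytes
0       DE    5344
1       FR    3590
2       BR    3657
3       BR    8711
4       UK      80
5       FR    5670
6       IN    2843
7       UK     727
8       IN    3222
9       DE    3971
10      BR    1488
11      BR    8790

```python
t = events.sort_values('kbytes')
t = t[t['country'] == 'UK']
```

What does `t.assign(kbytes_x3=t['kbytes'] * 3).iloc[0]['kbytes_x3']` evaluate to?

240

sort by kbytes:
   country  kbytes
4       UK      80
7       UK     727
10      BR    1488
6       IN    2843
8       IN    3222
1       FR    3590
2       BR    3657
9       DE    3971
0       DE    5344
5       FR    5670
3       BR    8711
11      BR    8790
filter rows where country == 'UK':
  country  kbytes
4      UK      80
7      UK     727
add column kbytes_x3 = t['kbytes'] * 3:
  country  kbytes  kbytes_x3
4      UK      80        240
7      UK     727       2181
The value at position 0, column 'kbytes_x3' is 240.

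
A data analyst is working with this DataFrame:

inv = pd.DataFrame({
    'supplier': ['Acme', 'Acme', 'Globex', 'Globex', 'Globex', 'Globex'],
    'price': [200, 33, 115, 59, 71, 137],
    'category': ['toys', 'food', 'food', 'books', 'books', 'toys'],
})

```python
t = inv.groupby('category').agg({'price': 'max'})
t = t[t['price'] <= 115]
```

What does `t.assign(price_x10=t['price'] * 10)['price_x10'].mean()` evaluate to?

group by category, max of price:
          price
category       
books        71
food        115
toys        200
filter rows where price <= 115:
          price
category       
books        71
food        115
add column price_x10 = t['price'] * 10:
          price  price_x10
category                  
books        71        710
food        115       1150

930.0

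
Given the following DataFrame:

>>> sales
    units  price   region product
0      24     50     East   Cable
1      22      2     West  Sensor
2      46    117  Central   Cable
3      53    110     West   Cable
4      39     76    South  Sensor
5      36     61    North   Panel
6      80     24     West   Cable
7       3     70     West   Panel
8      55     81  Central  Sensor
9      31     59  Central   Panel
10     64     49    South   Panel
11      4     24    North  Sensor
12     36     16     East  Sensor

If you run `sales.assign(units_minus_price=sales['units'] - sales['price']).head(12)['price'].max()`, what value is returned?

add column units_minus_price = sales['units'] - sales['price']:
    units  price   region product  units_minus_price
0      24     50     East   Cable                -26
1      22      2     West  Sensor                 20
2      46    117  Central   Cable                -71
3      53    110     West   Cable                -57
4      39     76    South  Sensor                -37
5      36     61    North   Panel                -25
6      80     24     West   Cable                 56
7       3     70     West   Panel                -67
8      55     81  Central  Sensor                -26
9      31     59  Central   Panel                -28
10     64     49    South   Panel                 15
11      4     24    North  Sensor                -20
12     36     16     East  Sensor                 20
take first 12 rows:
    units  price   region product  units_minus_price
0      24     50     East   Cable                -26
1      22      2     West  Sensor                 20
2      46    117  Central   Cable                -71
3      53    110     West   Cable                -57
4      39     76    South  Sensor                -37
5      36     61    North   Panel                -25
6      80     24     West   Cable                 56
7       3     70     West   Panel                -67
8      55     81  Central  Sensor                -26
9      31     59  Central   Panel                -28
10     64     49    South   Panel                 15
11      4     24    North  Sensor                -20
max of column 'price' → 117

117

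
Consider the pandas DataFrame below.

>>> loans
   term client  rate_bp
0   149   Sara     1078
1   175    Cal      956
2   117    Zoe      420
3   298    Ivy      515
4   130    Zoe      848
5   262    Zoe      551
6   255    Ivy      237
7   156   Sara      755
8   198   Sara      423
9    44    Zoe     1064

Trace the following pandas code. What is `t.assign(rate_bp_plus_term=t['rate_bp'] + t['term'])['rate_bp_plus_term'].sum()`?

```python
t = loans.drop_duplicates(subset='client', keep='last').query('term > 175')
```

1113

drop duplicate client (keep=last):
   term client  rate_bp
1   175    Cal      956
6   255    Ivy      237
8   198   Sara      423
9    44    Zoe     1064
filter rows where term > 175:
   term client  rate_bp
6   255    Ivy      237
8   198   Sara      423
add column rate_bp_plus_term = t['rate_bp'] + t['term']:
   term client  rate_bp  rate_bp_plus_term
6   255    Ivy      237                492
8   198   Sara      423                621
Then the sum of column 'rate_bp_plus_term': 1113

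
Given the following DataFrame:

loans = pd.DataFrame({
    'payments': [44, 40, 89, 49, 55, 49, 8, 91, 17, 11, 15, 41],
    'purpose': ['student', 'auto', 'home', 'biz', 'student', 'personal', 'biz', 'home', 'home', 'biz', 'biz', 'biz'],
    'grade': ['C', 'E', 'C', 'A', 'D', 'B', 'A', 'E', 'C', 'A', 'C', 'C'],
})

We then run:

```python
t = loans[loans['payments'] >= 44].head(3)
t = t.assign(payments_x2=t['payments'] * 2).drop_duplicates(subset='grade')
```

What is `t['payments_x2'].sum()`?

186

filter rows where payments >= 44:
   payments   purpose grade
0        44   student     C
2        89      home     C
3        49       biz     A
4        55   student     D
5        49  personal     B
7        91      home     E
take first 3 rows:
   payments  purpose grade
0        44  student     C
2        89     home     C
3        49      biz     A
add column payments_x2 = t['payments'] * 2:
   payments  purpose grade  payments_x2
0        44  student     C           88
2        89     home     C          178
3        49      biz     A           98
drop duplicate grade (keep=first):
   payments  purpose grade  payments_x2
0        44  student     C           88
3        49      biz     A           98
Reading off the sum of column 'payments_x2', we get 186.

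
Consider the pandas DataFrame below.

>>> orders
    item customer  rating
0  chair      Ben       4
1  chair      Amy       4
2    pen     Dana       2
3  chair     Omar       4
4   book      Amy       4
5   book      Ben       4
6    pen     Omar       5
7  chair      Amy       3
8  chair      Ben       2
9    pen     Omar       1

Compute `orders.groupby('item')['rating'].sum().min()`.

group by item, sum of rating:
item
book      8
chair    17
pen       8
Name: rating, dtype: int64
Reading off the min of the resulting series, we get 8.

8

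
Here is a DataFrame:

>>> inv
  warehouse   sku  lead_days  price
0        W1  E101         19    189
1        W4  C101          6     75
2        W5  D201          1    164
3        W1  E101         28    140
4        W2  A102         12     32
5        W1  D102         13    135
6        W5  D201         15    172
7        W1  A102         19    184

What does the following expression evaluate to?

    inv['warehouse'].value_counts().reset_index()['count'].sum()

value_counts of warehouse:
warehouse
W1    4
W5    2
W4    1
W2    1
Name: count, dtype: int64
reset_index():
  warehouse  count
0        W1      4
1        W5      2
2        W4      1
3        W2      1

8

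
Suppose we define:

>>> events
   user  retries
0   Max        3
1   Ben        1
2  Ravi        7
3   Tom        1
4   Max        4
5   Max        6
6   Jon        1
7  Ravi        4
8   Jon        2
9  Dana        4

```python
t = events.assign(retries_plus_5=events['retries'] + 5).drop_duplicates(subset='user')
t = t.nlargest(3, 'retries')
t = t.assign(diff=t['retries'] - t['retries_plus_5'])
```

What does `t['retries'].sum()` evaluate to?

14

add column retries_plus_5 = events['retries'] + 5:
   user  retries  retries_plus_5
0   Max        3               8
1   Ben        1               6
2  Ravi        7              12
3   Tom        1               6
4   Max        4               9
5   Max        6              11
6   Jon        1               6
7  Ravi        4               9
8   Jon        2               7
9  Dana        4               9
drop duplicate user (keep=first):
   user  retries  retries_plus_5
0   Max        3               8
1   Ben        1               6
2  Ravi        7              12
3   Tom        1               6
6   Jon        1               6
9  Dana        4               9
take 3 rows with largest retries:
   user  retries  retries_plus_5
2  Ravi        7              12
9  Dana        4               9
0   Max        3               8
add column diff = t['retries'] - t['retries_plus_5']:
   user  retries  retries_plus_5  diff
2  Ravi        7              12    -5
9  Dana        4               9    -5
0   Max        3               8    -5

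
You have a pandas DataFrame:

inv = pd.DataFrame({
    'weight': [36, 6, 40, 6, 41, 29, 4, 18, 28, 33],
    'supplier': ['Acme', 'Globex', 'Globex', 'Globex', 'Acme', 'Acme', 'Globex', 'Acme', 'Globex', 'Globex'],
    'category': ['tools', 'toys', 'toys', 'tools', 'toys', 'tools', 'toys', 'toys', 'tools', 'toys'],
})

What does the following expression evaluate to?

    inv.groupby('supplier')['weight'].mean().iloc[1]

19.5

group by supplier, mean of weight:
supplier
Acme      31.0
Globex    19.5
Name: weight, dtype: float64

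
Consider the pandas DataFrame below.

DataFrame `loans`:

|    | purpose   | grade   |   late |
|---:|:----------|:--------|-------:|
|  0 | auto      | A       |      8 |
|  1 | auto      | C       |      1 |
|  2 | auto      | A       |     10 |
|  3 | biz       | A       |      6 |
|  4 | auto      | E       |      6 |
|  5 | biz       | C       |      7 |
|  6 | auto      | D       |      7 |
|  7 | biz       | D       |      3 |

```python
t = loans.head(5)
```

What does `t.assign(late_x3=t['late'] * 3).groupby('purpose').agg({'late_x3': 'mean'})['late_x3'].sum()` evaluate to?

36.75

take first 5 rows:
  purpose grade  late
0    auto     A     8
1    auto     C     1
2    auto     A    10
3     biz     A     6
4    auto     E     6
add column late_x3 = t['late'] * 3:
  purpose grade  late  late_x3
0    auto     A     8       24
1    auto     C     1        3
2    auto     A    10       30
3     biz     A     6       18
4    auto     E     6       18
group by purpose, mean of late_x3:
         late_x3
purpose         
auto       18.75
biz        18.00
So sum() = 36.75.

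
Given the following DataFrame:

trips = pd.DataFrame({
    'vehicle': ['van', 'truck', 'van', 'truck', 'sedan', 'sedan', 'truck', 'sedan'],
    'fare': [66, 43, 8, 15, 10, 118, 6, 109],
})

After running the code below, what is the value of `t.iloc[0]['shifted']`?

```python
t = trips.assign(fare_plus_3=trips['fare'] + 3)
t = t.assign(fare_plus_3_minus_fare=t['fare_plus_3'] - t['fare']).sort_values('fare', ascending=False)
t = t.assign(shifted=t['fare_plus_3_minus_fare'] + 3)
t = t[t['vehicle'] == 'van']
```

add column fare_plus_3 = trips['fare'] + 3:
  vehicle  fare  fare_plus_3
0     van    66           69
1   truck    43           46
2     van     8           11
3   truck    15           18
4   sedan    10           13
5   sedan   118          121
6   truck     6            9
7   sedan   109          112
add column fare_plus_3_minus_fare = t['fare_plus_3'] - t['fare']:
  vehicle  fare  fare_plus_3  fare_plus_3_minus_fare
0     van    66           69                       3
1   truck    43           46                       3
2     van     8           11                       3
3   truck    15           18                       3
4   sedan    10           13                       3
5   sedan   118          121                       3
6   truck     6            9                       3
7   sedan   109          112                       3
sort by fare descending:
  vehicle  fare  fare_plus_3  fare_plus_3_minus_fare
5   sedan   118          121                       3
7   sedan   109          112                       3
0     van    66           69                       3
1   truck    43           46                       3
3   truck    15           18                       3
4   sedan    10           13                       3
2     van     8           11                       3
6   truck     6            9                       3
add column shifted = t['fare_plus_3_minus_fare'] + 3:
  vehicle  fare  fare_plus_3  fare_plus_3_minus_fare  shifted
5   sedan   118          121                       3        6
7   sedan   109          112                       3        6
0     van    66           69                       3        6
1   truck    43           46                       3        6
3   truck    15           18                       3        6
4   sedan    10           13                       3        6
2     van     8           11                       3        6
6   truck     6            9                       3        6
filter rows where vehicle == 'van':
  vehicle  fare  fare_plus_3  fare_plus_3_minus_fare  shifted
0     van    66           69                       3        6
2     van     8           11                       3        6
So iloc[0]['shifted'] = 6.

6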